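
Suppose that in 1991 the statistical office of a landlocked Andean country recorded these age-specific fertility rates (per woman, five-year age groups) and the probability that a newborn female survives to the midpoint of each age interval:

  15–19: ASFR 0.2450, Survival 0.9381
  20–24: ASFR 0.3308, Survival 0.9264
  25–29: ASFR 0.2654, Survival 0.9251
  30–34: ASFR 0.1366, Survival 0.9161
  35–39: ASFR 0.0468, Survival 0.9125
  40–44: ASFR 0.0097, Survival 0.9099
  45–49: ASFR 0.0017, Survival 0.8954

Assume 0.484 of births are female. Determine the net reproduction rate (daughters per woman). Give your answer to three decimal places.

2.323

Proportion female at birth = 0.484.
Each age group contributes 5 × ASFR × survival:
  15–19: 5 × 0.2450 × 0.9381 = 1.14917
  20–24: 5 × 0.3308 × 0.9264 = 1.53227
  25–29: 5 × 0.2654 × 0.9251 = 1.22761
  30–34: 5 × 0.1366 × 0.9161 = 0.62570
  35–39: 5 × 0.0468 × 0.9125 = 0.21353
  40–44: 5 × 0.0097 × 0.9099 = 0.04413
  45–49: 5 × 0.0017 × 0.8954 = 0.00761
Sum = 4.80002
NRR = 0.484 × 4.80002 = 2.32321
NRR > 1, so each generation more than replaces itself.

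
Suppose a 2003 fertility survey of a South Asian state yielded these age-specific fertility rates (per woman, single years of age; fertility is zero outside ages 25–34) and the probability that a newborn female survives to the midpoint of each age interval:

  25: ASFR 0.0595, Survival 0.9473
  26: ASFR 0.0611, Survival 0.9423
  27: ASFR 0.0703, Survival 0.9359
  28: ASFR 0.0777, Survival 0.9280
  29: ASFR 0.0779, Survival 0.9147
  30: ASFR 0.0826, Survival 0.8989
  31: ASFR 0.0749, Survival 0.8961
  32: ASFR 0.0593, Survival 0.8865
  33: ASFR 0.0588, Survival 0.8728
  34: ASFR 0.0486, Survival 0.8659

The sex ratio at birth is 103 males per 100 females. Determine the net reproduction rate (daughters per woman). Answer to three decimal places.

0.301

Proportion female at birth = 100 / (100 + 103) = 0.49261.
Weighting each age-specific rate by interval width and survival:
  25: 1 × 0.0595 × 0.9473 = 0.05636
  26: 1 × 0.0611 × 0.9423 = 0.05757
  27: 1 × 0.0703 × 0.9359 = 0.06579
  28: 1 × 0.0777 × 0.9280 = 0.07211
  29: 1 × 0.0779 × 0.9147 = 0.07126
  30: 1 × 0.0826 × 0.8989 = 0.07425
  31: 1 × 0.0749 × 0.8961 = 0.06712
  32: 1 × 0.0593 × 0.8865 = 0.05257
  33: 1 × 0.0588 × 0.8728 = 0.05132
  34: 1 × 0.0486 × 0.8659 = 0.04208
Sum = 0.61043
NRR = 0.49261 × 0.61043 = 0.30070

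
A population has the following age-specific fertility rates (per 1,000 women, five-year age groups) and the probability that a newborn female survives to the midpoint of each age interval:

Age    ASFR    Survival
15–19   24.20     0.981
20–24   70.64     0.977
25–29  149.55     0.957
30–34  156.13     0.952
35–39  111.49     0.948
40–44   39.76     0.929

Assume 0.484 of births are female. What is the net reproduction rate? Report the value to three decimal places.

1.276

Proportion female at birth = 0.484.
Per-age-group product (5 × ASFR × survival probability):
  15–19: 5 × 24.20/1000 × 0.981 = 0.11870
  20–24: 5 × 70.64/1000 × 0.977 = 0.34508
  25–29: 5 × 149.55/1000 × 0.957 = 0.71560
  30–34: 5 × 156.13/1000 × 0.952 = 0.74318
  35–39: 5 × 111.49/1000 × 0.948 = 0.52846
  40–44: 5 × 39.76/1000 × 0.929 = 0.18469
Sum = 2.63571
NRR = 0.484 × 2.63571 = 1.27568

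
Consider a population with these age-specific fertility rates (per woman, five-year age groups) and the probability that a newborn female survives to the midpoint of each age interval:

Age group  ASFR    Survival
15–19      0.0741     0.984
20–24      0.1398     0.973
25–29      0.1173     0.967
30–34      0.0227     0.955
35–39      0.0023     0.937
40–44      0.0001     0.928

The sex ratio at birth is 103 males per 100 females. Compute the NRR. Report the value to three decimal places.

0.853

Proportion female at birth = 100 / (100 + 103) = 0.49261.
Each age group contributes 5 × ASFR × survival:
  15–19: 5 × 0.0741 × 0.984 = 0.36457
  20–24: 5 × 0.1398 × 0.973 = 0.68013
  25–29: 5 × 0.1173 × 0.967 = 0.56715
  30–34: 5 × 0.0227 × 0.955 = 0.10839
  35–39: 5 × 0.0023 × 0.937 = 0.01078
  40–44: 5 × 0.0001 × 0.928 = 0.00046
Sum = 1.73148
NRR = 0.49261 × 1.73148 = 0.85294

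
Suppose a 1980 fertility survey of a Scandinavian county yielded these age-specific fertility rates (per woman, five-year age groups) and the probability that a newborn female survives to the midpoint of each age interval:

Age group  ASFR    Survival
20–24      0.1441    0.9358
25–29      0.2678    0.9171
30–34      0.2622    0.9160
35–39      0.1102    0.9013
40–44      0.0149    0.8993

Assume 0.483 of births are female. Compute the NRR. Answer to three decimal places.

1.771

Proportion female at birth = 0.483.
Per-age-group product (5 × ASFR × survival probability):
  20–24: 5 × 0.1441 × 0.9358 = 0.67424
  25–29: 5 × 0.2678 × 0.9171 = 1.22800
  30–34: 5 × 0.2622 × 0.9160 = 1.20088
  35–39: 5 × 0.1102 × 0.9013 = 0.49662
  40–44: 5 × 0.0149 × 0.8993 = 0.06700
Sum = 3.66674
NRR = 0.483 × 3.66674 = 1.77104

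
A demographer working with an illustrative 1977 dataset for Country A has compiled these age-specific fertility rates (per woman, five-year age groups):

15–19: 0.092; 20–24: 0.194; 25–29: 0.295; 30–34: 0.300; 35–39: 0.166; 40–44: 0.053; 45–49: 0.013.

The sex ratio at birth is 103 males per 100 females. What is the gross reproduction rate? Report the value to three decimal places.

Proportion female at birth = 100 / (100 + 103) = 0.49261.
Sum of ASFRs = 0.092 + 0.194 + 0.295 + 0.300 + 0.166 + 0.053 + 0.013 = 1.113
TFR = 5 × 1.113 = 5.565
GRR = 0.49261 × 5.565 = 2.74137

2.741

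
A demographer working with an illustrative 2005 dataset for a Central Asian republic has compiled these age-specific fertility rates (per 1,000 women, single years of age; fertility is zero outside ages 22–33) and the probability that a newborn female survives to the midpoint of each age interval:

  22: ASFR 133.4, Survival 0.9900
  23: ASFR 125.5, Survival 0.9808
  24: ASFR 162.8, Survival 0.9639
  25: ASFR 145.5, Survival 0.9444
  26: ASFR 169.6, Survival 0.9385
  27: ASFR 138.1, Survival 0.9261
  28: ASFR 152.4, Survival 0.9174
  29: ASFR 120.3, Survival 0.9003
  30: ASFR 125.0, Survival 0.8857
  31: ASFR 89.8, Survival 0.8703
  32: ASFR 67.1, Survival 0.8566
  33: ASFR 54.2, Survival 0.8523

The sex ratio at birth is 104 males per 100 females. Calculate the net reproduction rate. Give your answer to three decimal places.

0.675

Proportion female at birth = 100 / (100 + 104) = 0.49020.
Survival-weighted fertility by age (1·fₓ·Sₓ):
  22: 1 × 133.4/1000 × 0.9900 = 0.13207
  23: 1 × 125.5/1000 × 0.9808 = 0.12309
  24: 1 × 162.8/1000 × 0.9639 = 0.15692
  25: 1 × 145.5/1000 × 0.9444 = 0.13741
  26: 1 × 169.6/1000 × 0.9385 = 0.15917
  27: 1 × 138.1/1000 × 0.9261 = 0.12789
  28: 1 × 152.4/1000 × 0.9174 = 0.13981
  29: 1 × 120.3/1000 × 0.9003 = 0.10831
  30: 1 × 125.0/1000 × 0.8857 = 0.11071
  31: 1 × 89.8/1000 × 0.8703 = 0.07815
  32: 1 × 67.1/1000 × 0.8566 = 0.05748
  33: 1 × 54.2/1000 × 0.8523 = 0.04619
Sum = 1.37720
NRR = 0.49020 × 1.37720 = 0.67510
NRR < 1, so the cohort does not fully replace itself.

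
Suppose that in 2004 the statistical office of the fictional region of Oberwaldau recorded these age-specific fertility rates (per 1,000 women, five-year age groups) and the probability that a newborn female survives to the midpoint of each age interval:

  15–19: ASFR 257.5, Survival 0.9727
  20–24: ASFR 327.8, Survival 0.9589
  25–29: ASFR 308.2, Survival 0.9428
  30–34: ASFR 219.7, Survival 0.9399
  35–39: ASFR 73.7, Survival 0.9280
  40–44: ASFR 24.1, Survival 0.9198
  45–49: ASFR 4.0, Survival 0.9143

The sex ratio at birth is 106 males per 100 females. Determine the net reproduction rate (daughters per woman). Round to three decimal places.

2.806

Proportion female at birth = 100 / (100 + 106) = 0.48544.
Survival-weighted fertility by age (5·fₓ·Sₓ):
  15–19: 5 × 257.5/1000 × 0.9727 = 1.25235
  20–24: 5 × 327.8/1000 × 0.9589 = 1.57164
  25–29: 5 × 308.2/1000 × 0.9428 = 1.45285
  30–34: 5 × 219.7/1000 × 0.9399 = 1.03248
  35–39: 5 × 73.7/1000 × 0.9280 = 0.34197
  40–44: 5 × 24.1/1000 × 0.9198 = 0.11084
  45–49: 5 × 4.0/1000 × 0.9143 = 0.01829
Sum = 5.78042
NRR = 0.48544 × 5.78042 = 2.80605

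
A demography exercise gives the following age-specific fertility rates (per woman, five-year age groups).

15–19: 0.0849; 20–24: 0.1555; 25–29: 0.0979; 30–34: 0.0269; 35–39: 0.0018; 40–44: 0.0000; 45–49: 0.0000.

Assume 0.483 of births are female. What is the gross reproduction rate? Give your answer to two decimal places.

0.89

Proportion female at birth = 0.483.
Sum of ASFRs = 0.0849 + 0.1555 + 0.0979 + 0.0269 + 0.0018 + 0.0000 + 0.0000 = 0.3670
TFR = 5 × 0.3670 = 1.835
GRR = 0.483 × 1.835 = 0.88631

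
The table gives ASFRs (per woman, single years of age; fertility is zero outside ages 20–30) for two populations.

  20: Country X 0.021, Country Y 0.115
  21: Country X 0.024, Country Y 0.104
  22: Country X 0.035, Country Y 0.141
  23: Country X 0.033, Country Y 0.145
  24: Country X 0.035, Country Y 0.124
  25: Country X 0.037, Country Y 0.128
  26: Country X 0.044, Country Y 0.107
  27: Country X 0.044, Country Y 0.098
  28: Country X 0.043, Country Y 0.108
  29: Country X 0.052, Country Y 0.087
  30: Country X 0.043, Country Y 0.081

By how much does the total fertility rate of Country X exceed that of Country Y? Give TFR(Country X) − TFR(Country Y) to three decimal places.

Country X:
  Sum of ASFRs = 0.021 + 0.024 + 0.035 + 0.033 + 0.035 + 0.037 + 0.044 + 0.044 + 0.043 + 0.052 + 0.043 = 0.411
  TFR = 0.411
Country Y:
  Sum of ASFRs = 0.115 + 0.104 + 0.141 + 0.145 + 0.124 + 0.128 + 0.107 + 0.098 + 0.108 + 0.087 + 0.081 = 1.238
  TFR = 1.238
Difference = 0.411 − 1.238 = -0.827

-0.827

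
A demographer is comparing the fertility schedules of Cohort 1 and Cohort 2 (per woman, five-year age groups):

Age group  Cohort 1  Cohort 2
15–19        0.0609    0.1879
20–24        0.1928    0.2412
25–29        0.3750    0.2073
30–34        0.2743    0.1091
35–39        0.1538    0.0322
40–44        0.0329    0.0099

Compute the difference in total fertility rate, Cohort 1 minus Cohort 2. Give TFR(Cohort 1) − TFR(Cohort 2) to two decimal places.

1.51

Cohort 1:
  Sum of ASFRs = 0.0609 + 0.1928 + 0.3750 + 0.2743 + 0.1538 + 0.0329 = 1.0897
  TFR = 5 × 1.0897 = 5.4485
Cohort 2:
  Sum of ASFRs = 0.1879 + 0.2412 + 0.2073 + 0.1091 + 0.0322 + 0.0099 = 0.7876
  TFR = 5 × 0.7876 = 3.938
Difference = 5.4485 − 3.938 = 1.5105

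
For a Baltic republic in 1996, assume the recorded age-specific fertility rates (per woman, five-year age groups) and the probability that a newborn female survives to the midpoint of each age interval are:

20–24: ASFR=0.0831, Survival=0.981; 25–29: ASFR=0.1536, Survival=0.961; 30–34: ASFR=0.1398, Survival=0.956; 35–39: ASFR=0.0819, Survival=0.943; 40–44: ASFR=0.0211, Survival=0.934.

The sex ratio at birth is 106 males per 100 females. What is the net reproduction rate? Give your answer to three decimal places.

1.116

Proportion female at birth = 100 / (100 + 106) = 0.48544.
Weighting each age-specific rate by interval width and survival:
  20–24: 5 × 0.0831 × 0.981 = 0.40761
  25–29: 5 × 0.1536 × 0.961 = 0.73805
  30–34: 5 × 0.1398 × 0.956 = 0.66824
  35–39: 5 × 0.0819 × 0.943 = 0.38616
  40–44: 5 × 0.0211 × 0.934 = 0.09854
Sum = 2.29860
NRR = 0.48544 × 2.29860 = 1.11583
NRR > 1, so each generation more than replaces itself.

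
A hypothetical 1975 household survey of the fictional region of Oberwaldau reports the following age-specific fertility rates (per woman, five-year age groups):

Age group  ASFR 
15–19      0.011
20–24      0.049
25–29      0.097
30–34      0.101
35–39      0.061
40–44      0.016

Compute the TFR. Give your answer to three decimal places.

Sum of ASFRs = 0.011 + 0.049 + 0.097 + 0.101 + 0.061 + 0.016 = 0.335
TFR = 5 × 0.335 = 1.675

1.675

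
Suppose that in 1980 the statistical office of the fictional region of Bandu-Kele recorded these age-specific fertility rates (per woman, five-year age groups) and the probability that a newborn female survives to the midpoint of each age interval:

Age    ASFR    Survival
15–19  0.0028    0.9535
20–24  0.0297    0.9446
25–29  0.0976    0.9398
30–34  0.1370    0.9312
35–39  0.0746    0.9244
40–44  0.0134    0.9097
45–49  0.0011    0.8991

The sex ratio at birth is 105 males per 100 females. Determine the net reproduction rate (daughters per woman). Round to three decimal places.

Proportion female at birth = 100 / (100 + 105) = 0.48780.
Each age group contributes 5 × ASFR × survival:
  15–19: 5 × 0.0028 × 0.9535 = 0.01335
  20–24: 5 × 0.0297 × 0.9446 = 0.14027
  25–29: 5 × 0.0976 × 0.9398 = 0.45862
  30–34: 5 × 0.1370 × 0.9312 = 0.63787
  35–39: 5 × 0.0746 × 0.9244 = 0.34480
  40–44: 5 × 0.0134 × 0.9097 = 0.06095
  45–49: 5 × 0.0011 × 0.8991 = 0.00495
Sum = 1.66081
NRR = 0.48780 × 1.66081 = 0.81014

0.810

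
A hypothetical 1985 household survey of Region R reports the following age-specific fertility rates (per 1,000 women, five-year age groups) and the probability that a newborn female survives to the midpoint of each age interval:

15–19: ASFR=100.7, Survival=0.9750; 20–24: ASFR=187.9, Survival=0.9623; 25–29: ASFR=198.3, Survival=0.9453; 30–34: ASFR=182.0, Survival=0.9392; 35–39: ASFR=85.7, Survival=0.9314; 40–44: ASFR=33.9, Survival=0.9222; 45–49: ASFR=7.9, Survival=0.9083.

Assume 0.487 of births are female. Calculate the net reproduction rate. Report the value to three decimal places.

1.840

Proportion female at birth = 0.487.
Each age group contributes 5 × ASFR × survival:
  15–19: 5 × 100.7/1000 × 0.9750 = 0.49091
  20–24: 5 × 187.9/1000 × 0.9623 = 0.90408
  25–29: 5 × 198.3/1000 × 0.9453 = 0.93726
  30–34: 5 × 182.0/1000 × 0.9392 = 0.85467
  35–39: 5 × 85.7/1000 × 0.9314 = 0.39910
  40–44: 5 × 33.9/1000 × 0.9222 = 0.15631
  45–49: 5 × 7.9/1000 × 0.9083 = 0.03588
Sum = 3.77821
NRR = 0.487 × 3.77821 = 1.83999
NRR > 1, so each generation more than replaces itself.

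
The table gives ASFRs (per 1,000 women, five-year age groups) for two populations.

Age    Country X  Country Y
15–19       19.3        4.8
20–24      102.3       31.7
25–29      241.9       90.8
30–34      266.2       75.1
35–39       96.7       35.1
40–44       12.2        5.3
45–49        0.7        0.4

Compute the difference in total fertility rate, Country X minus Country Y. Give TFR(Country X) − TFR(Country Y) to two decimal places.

2.48

Country X:
  Sum of ASFRs = 19.3 + 102.3 + 241.9 + 266.2 + 96.7 + 12.2 + 0.7 = 739.3
  TFR = 5 × 739.3 / 1000 = 3.6965
Country Y:
  Sum of ASFRs = 4.8 + 31.7 + 90.8 + 75.1 + 35.1 + 5.3 + 0.4 = 243.2
  TFR = 5 × 243.2 / 1000 = 1.216
Difference = 3.6965 − 1.216 = 2.4805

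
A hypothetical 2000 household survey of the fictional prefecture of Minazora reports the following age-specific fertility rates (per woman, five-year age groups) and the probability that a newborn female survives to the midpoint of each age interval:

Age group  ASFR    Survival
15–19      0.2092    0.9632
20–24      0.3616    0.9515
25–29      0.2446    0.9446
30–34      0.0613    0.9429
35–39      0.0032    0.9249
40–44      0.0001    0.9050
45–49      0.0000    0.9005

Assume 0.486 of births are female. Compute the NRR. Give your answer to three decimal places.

2.035

Proportion female at birth = 0.486.
Survival-weighted fertility by age (5·fₓ·Sₓ):
  15–19: 5 × 0.2092 × 0.9632 = 1.00751
  20–24: 5 × 0.3616 × 0.9515 = 1.72031
  25–29: 5 × 0.2446 × 0.9446 = 1.15525
  30–34: 5 × 0.0613 × 0.9429 = 0.28900
  35–39: 5 × 0.0032 × 0.9249 = 0.01480
  40–44: 5 × 0.0001 × 0.9050 = 0.00045
  45–49: 5 × 0.0000 × 0.9005 = 0.00000
Sum = 4.18732
NRR = 0.486 × 4.18732 = 2.03504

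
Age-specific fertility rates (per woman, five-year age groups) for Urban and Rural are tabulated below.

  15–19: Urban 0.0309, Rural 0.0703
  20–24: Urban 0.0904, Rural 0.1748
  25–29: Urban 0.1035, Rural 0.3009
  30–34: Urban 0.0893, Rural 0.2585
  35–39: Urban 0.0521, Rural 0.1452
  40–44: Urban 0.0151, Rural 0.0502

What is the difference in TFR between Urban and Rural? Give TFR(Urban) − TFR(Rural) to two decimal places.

Urban:
  Sum of ASFRs = 0.0309 + 0.0904 + 0.1035 + 0.0893 + 0.0521 + 0.0151 = 0.3813
  TFR = 5 × 0.3813 = 1.9065
Rural:
  Sum of ASFRs = 0.0703 + 0.1748 + 0.3009 + 0.2585 + 0.1452 + 0.0502 = 0.9999
  TFR = 5 × 0.9999 = 4.9995
Difference = 1.9065 − 4.9995 = -3.093

-3.09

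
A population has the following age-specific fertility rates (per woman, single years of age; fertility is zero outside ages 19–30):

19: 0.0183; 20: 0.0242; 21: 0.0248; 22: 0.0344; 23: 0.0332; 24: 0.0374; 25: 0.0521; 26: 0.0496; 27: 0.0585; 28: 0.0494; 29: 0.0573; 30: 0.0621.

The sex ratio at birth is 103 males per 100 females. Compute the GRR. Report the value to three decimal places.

0.247

Proportion female at birth = 100 / (100 + 103) = 0.49261.
Sum of ASFRs = 0.0183 + 0.0242 + 0.0248 + 0.0344 + 0.0332 + 0.0374 + 0.0521 + 0.0496 + 0.0585 + 0.0494 + 0.0573 + 0.0621 = 0.5013
TFR = 0.5013
GRR = 0.49261 × 0.5013 = 0.24695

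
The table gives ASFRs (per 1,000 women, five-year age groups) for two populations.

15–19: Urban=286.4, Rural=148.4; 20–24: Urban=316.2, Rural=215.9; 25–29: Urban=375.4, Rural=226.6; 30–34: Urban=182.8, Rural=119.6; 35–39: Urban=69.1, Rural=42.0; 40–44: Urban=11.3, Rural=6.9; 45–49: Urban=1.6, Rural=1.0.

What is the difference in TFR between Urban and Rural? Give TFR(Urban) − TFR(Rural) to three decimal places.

Urban:
  Sum of ASFRs = 286.4 + 316.2 + 375.4 + 182.8 + 69.1 + 11.3 + 1.6 = 1242.8
  TFR = 5 × 1242.8 / 1000 = 6.214
Rural:
  Sum of ASFRs = 148.4 + 215.9 + 226.6 + 119.6 + 42.0 + 6.9 + 1.0 = 760.4
  TFR = 5 × 760.4 / 1000 = 3.802
Difference = 6.214 − 3.802 = 2.412

2.412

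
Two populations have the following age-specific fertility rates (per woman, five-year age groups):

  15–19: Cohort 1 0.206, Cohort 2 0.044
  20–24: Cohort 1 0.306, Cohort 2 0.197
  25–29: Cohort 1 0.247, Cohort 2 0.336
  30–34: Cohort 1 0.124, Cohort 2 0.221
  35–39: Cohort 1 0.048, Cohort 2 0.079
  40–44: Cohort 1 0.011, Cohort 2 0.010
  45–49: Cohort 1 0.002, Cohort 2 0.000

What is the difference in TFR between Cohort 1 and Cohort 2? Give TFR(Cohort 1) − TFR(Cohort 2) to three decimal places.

0.285

Cohort 1:
  Sum of ASFRs = 0.206 + 0.306 + 0.247 + 0.124 + 0.048 + 0.011 + 0.002 = 0.944
  TFR = 5 × 0.944 = 4.72
Cohort 2:
  Sum of ASFRs = 0.044 + 0.197 + 0.336 + 0.221 + 0.079 + 0.010 + 0.000 = 0.887
  TFR = 5 × 0.887 = 4.435
Difference = 4.72 − 4.435 = 0.285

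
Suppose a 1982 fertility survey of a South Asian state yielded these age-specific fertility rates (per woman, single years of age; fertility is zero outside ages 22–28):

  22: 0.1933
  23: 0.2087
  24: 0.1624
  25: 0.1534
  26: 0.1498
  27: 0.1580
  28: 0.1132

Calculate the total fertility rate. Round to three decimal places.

Sum of ASFRs = 0.1933 + 0.2087 + 0.1624 + 0.1534 + 0.1498 + 0.1580 + 0.1132 = 1.1388
TFR = 1.1388

1.139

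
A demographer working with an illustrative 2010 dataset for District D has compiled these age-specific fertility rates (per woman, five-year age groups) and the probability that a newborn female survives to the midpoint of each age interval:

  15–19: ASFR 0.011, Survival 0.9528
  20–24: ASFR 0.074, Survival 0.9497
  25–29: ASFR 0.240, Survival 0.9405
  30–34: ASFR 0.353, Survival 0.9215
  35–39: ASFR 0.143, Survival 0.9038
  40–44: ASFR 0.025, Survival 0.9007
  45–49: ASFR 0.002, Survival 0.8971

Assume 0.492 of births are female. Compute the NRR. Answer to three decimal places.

Proportion female at birth = 0.492.
Weighting each age-specific rate by interval width and survival:
  15–19: 5 × 0.011 × 0.9528 = 0.05240
  20–24: 5 × 0.074 × 0.9497 = 0.35139
  25–29: 5 × 0.240 × 0.9405 = 1.12860
  30–34: 5 × 0.353 × 0.9215 = 1.62645
  35–39: 5 × 0.143 × 0.9038 = 0.64622
  40–44: 5 × 0.025 × 0.9007 = 0.11259
  45–49: 5 × 0.002 × 0.8971 = 0.00897
Sum = 3.92662
NRR = 0.492 × 3.92662 = 1.93190

1.932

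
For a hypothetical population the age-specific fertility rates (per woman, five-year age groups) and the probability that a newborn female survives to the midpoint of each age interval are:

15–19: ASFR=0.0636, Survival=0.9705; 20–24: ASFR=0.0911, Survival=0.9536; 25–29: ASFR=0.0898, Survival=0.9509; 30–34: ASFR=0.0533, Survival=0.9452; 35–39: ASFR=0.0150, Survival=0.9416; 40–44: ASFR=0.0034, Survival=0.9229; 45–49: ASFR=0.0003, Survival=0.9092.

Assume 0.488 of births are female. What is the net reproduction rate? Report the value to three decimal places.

0.737

Proportion female at birth = 0.488.
Survival-weighted fertility by age (5·fₓ·Sₓ):
  15–19: 5 × 0.0636 × 0.9705 = 0.30862
  20–24: 5 × 0.0911 × 0.9536 = 0.43436
  25–29: 5 × 0.0898 × 0.9509 = 0.42695
  30–34: 5 × 0.0533 × 0.9452 = 0.25190
  35–39: 5 × 0.0150 × 0.9416 = 0.07062
  40–44: 5 × 0.0034 × 0.9229 = 0.01569
  45–49: 5 × 0.0003 × 0.9092 = 0.00136
Sum = 1.50950
NRR = 0.488 × 1.50950 = 0.73664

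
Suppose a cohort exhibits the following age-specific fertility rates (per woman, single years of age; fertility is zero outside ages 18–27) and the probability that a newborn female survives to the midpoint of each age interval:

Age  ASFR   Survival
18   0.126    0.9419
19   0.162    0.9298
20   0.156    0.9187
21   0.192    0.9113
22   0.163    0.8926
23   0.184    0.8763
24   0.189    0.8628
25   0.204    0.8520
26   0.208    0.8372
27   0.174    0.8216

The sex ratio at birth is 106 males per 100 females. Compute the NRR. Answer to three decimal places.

0.752

Proportion female at birth = 100 / (100 + 106) = 0.48544.
Per-age-group product (1 × ASFR × survival probability):
  18: 1 × 0.126 × 0.9419 = 0.11868
  19: 1 × 0.162 × 0.9298 = 0.15063
  20: 1 × 0.156 × 0.9187 = 0.14332
  21: 1 × 0.192 × 0.9113 = 0.17497
  22: 1 × 0.163 × 0.8926 = 0.14549
  23: 1 × 0.184 × 0.8763 = 0.16124
  24: 1 × 0.189 × 0.8628 = 0.16307
  25: 1 × 0.204 × 0.8520 = 0.17381
  26: 1 × 0.208 × 0.8372 = 0.17414
  27: 1 × 0.174 × 0.8216 = 0.14296
Sum = 1.54831
NRR = 0.48544 × 1.54831 = 0.75161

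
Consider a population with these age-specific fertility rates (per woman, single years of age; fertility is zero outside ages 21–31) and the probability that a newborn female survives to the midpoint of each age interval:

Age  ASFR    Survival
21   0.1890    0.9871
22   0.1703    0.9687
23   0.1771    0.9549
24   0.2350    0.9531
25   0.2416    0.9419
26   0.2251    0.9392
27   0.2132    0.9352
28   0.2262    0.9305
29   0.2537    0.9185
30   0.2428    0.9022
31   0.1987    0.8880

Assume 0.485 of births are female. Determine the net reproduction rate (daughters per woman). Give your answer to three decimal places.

1.078

Proportion female at birth = 0.485.
Weighting each age-specific rate by interval width and survival:
  21: 1 × 0.1890 × 0.9871 = 0.18656
  22: 1 × 0.1703 × 0.9687 = 0.16497
  23: 1 × 0.1771 × 0.9549 = 0.16911
  24: 1 × 0.2350 × 0.9531 = 0.22398
  25: 1 × 0.2416 × 0.9419 = 0.22756
  26: 1 × 0.2251 × 0.9392 = 0.21141
  27: 1 × 0.2132 × 0.9352 = 0.19938
  28: 1 × 0.2262 × 0.9305 = 0.21048
  29: 1 × 0.2537 × 0.9185 = 0.23302
  30: 1 × 0.2428 × 0.9022 = 0.21905
  31: 1 × 0.1987 × 0.8880 = 0.17645
Sum = 2.22197
NRR = 0.485 × 2.22197 = 1.07766
An NRR exceeding 1 indicates intrinsic growth under these rates.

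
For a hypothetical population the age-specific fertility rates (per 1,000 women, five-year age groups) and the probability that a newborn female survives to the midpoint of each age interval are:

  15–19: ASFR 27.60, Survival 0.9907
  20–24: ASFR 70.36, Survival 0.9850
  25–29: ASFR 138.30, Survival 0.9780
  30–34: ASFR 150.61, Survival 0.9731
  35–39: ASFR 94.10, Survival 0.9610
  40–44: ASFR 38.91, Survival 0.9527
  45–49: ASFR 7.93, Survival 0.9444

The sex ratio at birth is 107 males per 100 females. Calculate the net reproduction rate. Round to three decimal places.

Proportion female at birth = 100 / (100 + 107) = 0.48309.
Per-age-group product (5 × ASFR × survival probability):
  15–19: 5 × 27.60/1000 × 0.9907 = 0.13672
  20–24: 5 × 70.36/1000 × 0.9850 = 0.34652
  25–29: 5 × 138.30/1000 × 0.9780 = 0.67629
  30–34: 5 × 150.61/1000 × 0.9731 = 0.73279
  35–39: 5 × 94.10/1000 × 0.9610 = 0.45215
  40–44: 5 × 38.91/1000 × 0.9527 = 0.18535
  45–49: 5 × 7.93/1000 × 0.9444 = 0.03745
Sum = 2.56727
NRR = 0.48309 × 2.56727 = 1.24022

1.240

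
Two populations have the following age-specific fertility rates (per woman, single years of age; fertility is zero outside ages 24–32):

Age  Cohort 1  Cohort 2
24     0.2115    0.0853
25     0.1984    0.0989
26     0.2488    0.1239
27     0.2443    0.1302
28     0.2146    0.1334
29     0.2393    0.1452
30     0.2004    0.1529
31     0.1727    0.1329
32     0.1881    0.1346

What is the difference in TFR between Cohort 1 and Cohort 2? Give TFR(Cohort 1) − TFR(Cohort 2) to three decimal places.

0.781

Cohort 1:
  Sum of ASFRs = 0.2115 + 0.1984 + 0.2488 + 0.2443 + 0.2146 + 0.2393 + 0.2004 + 0.1727 + 0.1881 = 1.9181
  TFR = 1.9181
Cohort 2:
  Sum of ASFRs = 0.0853 + 0.0989 + 0.1239 + 0.1302 + 0.1334 + 0.1452 + 0.1529 + 0.1329 + 0.1346 = 1.1373
  TFR = 1.1373
Difference = 1.9181 − 1.1373 = 0.7808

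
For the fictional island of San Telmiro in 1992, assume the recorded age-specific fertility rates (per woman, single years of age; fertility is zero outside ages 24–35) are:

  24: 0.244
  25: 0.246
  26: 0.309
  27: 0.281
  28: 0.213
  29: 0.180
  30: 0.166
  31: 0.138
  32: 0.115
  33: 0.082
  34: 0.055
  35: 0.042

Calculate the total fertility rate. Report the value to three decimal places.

Sum of ASFRs = 0.244 + 0.246 + 0.309 + 0.281 + 0.213 + 0.180 + 0.166 + 0.138 + 0.115 + 0.082 + 0.055 + 0.042 = 2.071
TFR = 2.071

2.071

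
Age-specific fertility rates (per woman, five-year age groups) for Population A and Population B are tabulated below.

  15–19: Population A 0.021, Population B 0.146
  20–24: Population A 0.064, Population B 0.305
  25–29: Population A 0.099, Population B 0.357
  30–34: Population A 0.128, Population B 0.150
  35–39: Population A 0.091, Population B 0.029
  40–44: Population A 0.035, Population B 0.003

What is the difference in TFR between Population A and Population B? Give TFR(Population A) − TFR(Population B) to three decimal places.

-2.760

Population A:
  Sum of ASFRs = 0.021 + 0.064 + 0.099 + 0.128 + 0.091 + 0.035 = 0.438
  TFR = 5 × 0.438 = 2.19
Population B:
  Sum of ASFRs = 0.146 + 0.305 + 0.357 + 0.150 + 0.029 + 0.003 = 0.990
  TFR = 5 × 0.990 = 4.95
Difference = 2.19 − 4.95 = -2.76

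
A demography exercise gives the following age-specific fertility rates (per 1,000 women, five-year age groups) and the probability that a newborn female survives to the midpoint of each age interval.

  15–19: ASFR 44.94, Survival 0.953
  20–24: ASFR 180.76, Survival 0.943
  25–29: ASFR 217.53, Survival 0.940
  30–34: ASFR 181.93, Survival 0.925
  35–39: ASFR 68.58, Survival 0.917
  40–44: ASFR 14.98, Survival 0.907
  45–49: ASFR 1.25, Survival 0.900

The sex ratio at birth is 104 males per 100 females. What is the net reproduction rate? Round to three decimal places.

1.627

Proportion female at birth = 100 / (100 + 104) = 0.49020.
Each age group contributes 5 × ASFR × survival:
  15–19: 5 × 44.94/1000 × 0.953 = 0.21414
  20–24: 5 × 180.76/1000 × 0.943 = 0.85228
  25–29: 5 × 217.53/1000 × 0.940 = 1.02239
  30–34: 5 × 181.93/1000 × 0.925 = 0.84143
  35–39: 5 × 68.58/1000 × 0.917 = 0.31444
  40–44: 5 × 14.98/1000 × 0.907 = 0.06793
  45–49: 5 × 1.25/1000 × 0.900 = 0.00563
Sum = 3.31824
NRR = 0.49020 × 3.31824 = 1.62660
NRR > 1, so each generation more than replaces itself.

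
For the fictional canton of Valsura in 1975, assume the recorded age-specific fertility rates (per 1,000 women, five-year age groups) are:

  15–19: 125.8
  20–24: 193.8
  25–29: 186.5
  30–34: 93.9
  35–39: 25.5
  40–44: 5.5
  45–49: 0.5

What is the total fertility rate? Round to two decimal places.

3.16

Sum of ASFRs = 125.8 + 193.8 + 186.5 + 93.9 + 25.5 + 5.5 + 0.5 = 631.5
TFR = 5 × 631.5 / 1000 = 3.1575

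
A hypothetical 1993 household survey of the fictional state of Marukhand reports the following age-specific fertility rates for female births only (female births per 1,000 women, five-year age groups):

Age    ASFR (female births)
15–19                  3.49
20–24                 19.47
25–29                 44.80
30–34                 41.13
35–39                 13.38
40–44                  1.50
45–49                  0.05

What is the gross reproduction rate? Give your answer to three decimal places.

Sum of female ASFRs = 3.49 + 19.47 + 44.80 + 41.13 + 13.38 + 1.50 + 0.05 = 123.82
GRR = 5 × 123.82 / 1000 = 0.6191

0.619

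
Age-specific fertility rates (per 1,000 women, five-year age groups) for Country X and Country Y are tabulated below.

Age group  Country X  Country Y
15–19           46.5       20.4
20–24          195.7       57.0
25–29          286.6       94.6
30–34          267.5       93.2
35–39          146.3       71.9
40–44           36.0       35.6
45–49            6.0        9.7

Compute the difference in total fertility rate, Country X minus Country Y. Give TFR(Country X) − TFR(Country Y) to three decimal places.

Country X:
  Sum of ASFRs = 46.5 + 195.7 + 286.6 + 267.5 + 146.3 + 36.0 + 6.0 = 984.6
  TFR = 5 × 984.6 / 1000 = 4.923
Country Y:
  Sum of ASFRs = 20.4 + 57.0 + 94.6 + 93.2 + 71.9 + 35.6 + 9.7 = 382.4
  TFR = 5 × 382.4 / 1000 = 1.912
Difference = 4.923 − 1.912 = 3.011

3.011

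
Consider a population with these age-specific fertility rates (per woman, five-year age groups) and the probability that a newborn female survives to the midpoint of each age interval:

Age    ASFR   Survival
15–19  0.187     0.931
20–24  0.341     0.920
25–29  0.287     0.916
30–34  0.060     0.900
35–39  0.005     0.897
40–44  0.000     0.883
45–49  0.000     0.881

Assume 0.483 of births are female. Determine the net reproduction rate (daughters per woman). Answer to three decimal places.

Proportion female at birth = 0.483.
Weighting each age-specific rate by interval width and survival:
  15–19: 5 × 0.187 × 0.931 = 0.87049
  20–24: 5 × 0.341 × 0.920 = 1.56860
  25–29: 5 × 0.287 × 0.916 = 1.31446
  30–34: 5 × 0.060 × 0.900 = 0.27000
  35–39: 5 × 0.005 × 0.897 = 0.02243
  40–44: 5 × 0.000 × 0.883 = 0.00000
  45–49: 5 × 0.000 × 0.881 = 0.00000
Sum = 4.04598
NRR = 0.483 × 4.04598 = 1.95421
An NRR exceeding 1 indicates intrinsic growth under these rates.

1.954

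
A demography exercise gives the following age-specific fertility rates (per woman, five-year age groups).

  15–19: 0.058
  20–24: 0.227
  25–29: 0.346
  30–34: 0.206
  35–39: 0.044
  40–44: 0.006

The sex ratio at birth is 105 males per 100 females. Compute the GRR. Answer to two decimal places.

2.16

Proportion female at birth = 100 / (100 + 105) = 0.48780.
Sum of ASFRs = 0.058 + 0.227 + 0.346 + 0.206 + 0.044 + 0.006 = 0.887
TFR = 5 × 0.887 = 4.435
GRR = 0.48780 × 4.435 = 2.16339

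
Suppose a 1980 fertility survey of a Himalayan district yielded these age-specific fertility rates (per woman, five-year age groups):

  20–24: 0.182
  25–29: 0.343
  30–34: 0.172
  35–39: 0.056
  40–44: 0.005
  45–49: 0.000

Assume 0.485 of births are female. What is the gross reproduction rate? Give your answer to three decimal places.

Proportion female at birth = 0.485.
Sum of ASFRs = 0.182 + 0.343 + 0.172 + 0.056 + 0.005 + 0.000 = 0.758
TFR = 5 × 0.758 = 3.79
GRR = 0.485 × 3.79 = 1.83815

1.838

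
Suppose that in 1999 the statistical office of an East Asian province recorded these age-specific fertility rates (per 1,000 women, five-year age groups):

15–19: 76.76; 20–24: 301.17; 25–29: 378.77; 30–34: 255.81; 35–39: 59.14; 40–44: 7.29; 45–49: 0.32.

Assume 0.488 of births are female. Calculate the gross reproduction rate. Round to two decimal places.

Proportion female at birth = 0.488.
Sum of ASFRs = 76.76 + 301.17 + 378.77 + 255.81 + 59.14 + 7.29 + 0.32 = 1079.26
TFR = 5 × 1079.26 / 1000 = 5.3963
GRR = 0.488 × 5.3963 = 2.63339

2.63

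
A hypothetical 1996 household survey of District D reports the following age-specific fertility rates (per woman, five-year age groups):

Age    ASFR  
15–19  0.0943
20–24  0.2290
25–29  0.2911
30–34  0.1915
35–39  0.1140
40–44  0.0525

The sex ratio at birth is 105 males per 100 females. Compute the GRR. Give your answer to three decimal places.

2.372

Proportion female at birth = 100 / (100 + 105) = 0.48780.
Sum of ASFRs = 0.0943 + 0.2290 + 0.2911 + 0.1915 + 0.1140 + 0.0525 = 0.9724
TFR = 5 × 0.9724 = 4.862
GRR = 0.48780 × 4.862 = 2.37168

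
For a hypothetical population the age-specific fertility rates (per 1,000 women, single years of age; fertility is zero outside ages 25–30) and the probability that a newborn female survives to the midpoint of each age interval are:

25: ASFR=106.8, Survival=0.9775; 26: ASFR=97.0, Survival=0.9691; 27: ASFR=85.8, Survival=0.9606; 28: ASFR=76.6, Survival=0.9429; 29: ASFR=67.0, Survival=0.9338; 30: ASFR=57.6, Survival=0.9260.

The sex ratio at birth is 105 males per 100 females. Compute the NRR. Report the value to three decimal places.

0.229

Proportion female at birth = 100 / (100 + 105) = 0.48780.
Weighting each age-specific rate by interval width and survival:
  25: 1 × 106.8/1000 × 0.9775 = 0.10440
  26: 1 × 97.0/1000 × 0.9691 = 0.09400
  27: 1 × 85.8/1000 × 0.9606 = 0.08242
  28: 1 × 76.6/1000 × 0.9429 = 0.07223
  29: 1 × 67.0/1000 × 0.9338 = 0.06256
  30: 1 × 57.6/1000 × 0.9260 = 0.05334
Sum = 0.46895
NRR = 0.48780 × 0.46895 = 0.22875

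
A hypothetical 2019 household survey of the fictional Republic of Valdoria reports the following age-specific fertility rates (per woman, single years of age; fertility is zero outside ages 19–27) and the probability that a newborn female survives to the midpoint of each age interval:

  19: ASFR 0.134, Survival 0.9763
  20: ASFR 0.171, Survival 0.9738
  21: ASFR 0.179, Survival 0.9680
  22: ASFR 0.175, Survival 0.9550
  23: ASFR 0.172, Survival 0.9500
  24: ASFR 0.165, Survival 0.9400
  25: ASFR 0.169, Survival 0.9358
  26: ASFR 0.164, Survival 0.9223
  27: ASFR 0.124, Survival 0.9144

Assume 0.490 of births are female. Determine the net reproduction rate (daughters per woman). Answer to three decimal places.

Proportion female at birth = 0.490.
Each age group contributes 1 × ASFR × survival:
  19: 1 × 0.134 × 0.9763 = 0.13082
  20: 1 × 0.171 × 0.9738 = 0.16652
  21: 1 × 0.179 × 0.9680 = 0.17327
  22: 1 × 0.175 × 0.9550 = 0.16713
  23: 1 × 0.172 × 0.9500 = 0.16340
  24: 1 × 0.165 × 0.9400 = 0.15510
  25: 1 × 0.169 × 0.9358 = 0.15815
  26: 1 × 0.164 × 0.9223 = 0.15126
  27: 1 × 0.124 × 0.9144 = 0.11339
Sum = 1.37904
NRR = 0.490 × 1.37904 = 0.67573

0.676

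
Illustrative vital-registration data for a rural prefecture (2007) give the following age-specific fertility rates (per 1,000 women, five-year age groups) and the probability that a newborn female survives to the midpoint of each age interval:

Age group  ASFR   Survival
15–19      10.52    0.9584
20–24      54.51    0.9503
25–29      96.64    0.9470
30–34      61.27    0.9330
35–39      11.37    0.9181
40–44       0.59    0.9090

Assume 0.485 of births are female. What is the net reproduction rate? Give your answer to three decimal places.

0.537

Proportion female at birth = 0.485.
Each age group contributes 5 × ASFR × survival:
  15–19: 5 × 10.52/1000 × 0.9584 = 0.05041
  20–24: 5 × 54.51/1000 × 0.9503 = 0.25900
  25–29: 5 × 96.64/1000 × 0.9470 = 0.45759
  30–34: 5 × 61.27/1000 × 0.9330 = 0.28582
  35–39: 5 × 11.37/1000 × 0.9181 = 0.05219
  40–44: 5 × 0.59/1000 × 0.9090 = 0.00268
Sum = 1.10769
NRR = 0.485 × 1.10769 = 0.53723
An NRR under 1 implies long-run decline under these rates.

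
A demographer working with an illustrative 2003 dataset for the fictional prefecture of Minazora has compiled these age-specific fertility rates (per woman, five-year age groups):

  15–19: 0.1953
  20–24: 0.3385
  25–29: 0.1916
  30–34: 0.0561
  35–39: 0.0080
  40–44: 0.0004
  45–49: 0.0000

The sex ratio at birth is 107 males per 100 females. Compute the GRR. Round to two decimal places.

Proportion female at birth = 100 / (100 + 107) = 0.48309.
Sum of ASFRs = 0.1953 + 0.3385 + 0.1916 + 0.0561 + 0.0080 + 0.0004 + 0.0000 = 0.7899
TFR = 5 × 0.7899 = 3.9495
GRR = 0.48309 × 3.9495 = 1.90796

1.91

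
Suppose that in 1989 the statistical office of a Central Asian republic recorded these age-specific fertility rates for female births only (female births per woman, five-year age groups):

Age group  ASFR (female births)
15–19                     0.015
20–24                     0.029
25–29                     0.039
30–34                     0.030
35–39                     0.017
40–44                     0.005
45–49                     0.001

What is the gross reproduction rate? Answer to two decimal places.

0.68

Sum of female ASFRs = 0.015 + 0.029 + 0.039 + 0.030 + 0.017 + 0.005 + 0.001 = 0.136
GRR = 5 × 0.136 = 0.68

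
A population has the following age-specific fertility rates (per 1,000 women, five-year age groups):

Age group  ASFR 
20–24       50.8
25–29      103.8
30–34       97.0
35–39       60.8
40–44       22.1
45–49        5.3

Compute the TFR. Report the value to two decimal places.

1.70

Sum of ASFRs = 50.8 + 103.8 + 97.0 + 60.8 + 22.1 + 5.3 = 339.8
TFR = 5 × 339.8 / 1000 = 1.699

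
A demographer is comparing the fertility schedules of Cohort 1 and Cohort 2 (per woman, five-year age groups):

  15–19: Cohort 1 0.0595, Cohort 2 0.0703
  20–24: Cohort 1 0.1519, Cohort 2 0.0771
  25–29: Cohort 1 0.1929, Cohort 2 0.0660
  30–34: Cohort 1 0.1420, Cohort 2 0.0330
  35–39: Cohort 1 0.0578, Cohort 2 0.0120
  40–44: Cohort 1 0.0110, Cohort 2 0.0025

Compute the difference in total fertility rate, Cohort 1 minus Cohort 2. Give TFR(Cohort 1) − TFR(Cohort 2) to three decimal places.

1.771

Cohort 1:
  Sum of ASFRs = 0.0595 + 0.1519 + 0.1929 + 0.1420 + 0.0578 + 0.0110 = 0.6151
  TFR = 5 × 0.6151 = 3.0755
Cohort 2:
  Sum of ASFRs = 0.0703 + 0.0771 + 0.0660 + 0.0330 + 0.0120 + 0.0025 = 0.2609
  TFR = 5 × 0.2609 = 1.3045
Difference = 3.0755 − 1.3045 = 1.771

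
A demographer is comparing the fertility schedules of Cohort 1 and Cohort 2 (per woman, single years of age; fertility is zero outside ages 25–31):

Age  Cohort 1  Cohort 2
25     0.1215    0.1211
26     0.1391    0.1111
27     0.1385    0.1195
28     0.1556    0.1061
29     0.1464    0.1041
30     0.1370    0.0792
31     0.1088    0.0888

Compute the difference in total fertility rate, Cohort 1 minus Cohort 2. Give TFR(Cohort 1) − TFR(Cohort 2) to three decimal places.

Cohort 1:
  Sum of ASFRs = 0.1215 + 0.1391 + 0.1385 + 0.1556 + 0.1464 + 0.1370 + 0.1088 = 0.9469
  TFR = 0.9469
Cohort 2:
  Sum of ASFRs = 0.1211 + 0.1111 + 0.1195 + 0.1061 + 0.1041 + 0.0792 + 0.0888 = 0.7299
  TFR = 0.7299
Difference = 0.9469 − 0.7299 = 0.217

0.217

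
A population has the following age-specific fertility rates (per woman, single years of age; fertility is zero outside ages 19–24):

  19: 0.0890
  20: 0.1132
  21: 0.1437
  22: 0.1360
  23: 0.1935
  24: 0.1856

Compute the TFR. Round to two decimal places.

0.86

Sum of ASFRs = 0.0890 + 0.1132 + 0.1437 + 0.1360 + 0.1935 + 0.1856 = 0.8610
TFR = 0.861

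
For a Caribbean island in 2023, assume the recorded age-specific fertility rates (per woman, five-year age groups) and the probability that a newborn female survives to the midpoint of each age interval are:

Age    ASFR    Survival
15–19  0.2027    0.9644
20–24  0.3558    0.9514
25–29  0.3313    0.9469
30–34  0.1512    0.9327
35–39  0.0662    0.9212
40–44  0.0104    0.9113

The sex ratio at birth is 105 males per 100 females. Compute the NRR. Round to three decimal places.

2.583

Proportion female at birth = 100 / (100 + 105) = 0.48780.
Per-age-group product (5 × ASFR × survival probability):
  15–19: 5 × 0.2027 × 0.9644 = 0.97742
  20–24: 5 × 0.3558 × 0.9514 = 1.69254
  25–29: 5 × 0.3313 × 0.9469 = 1.56854
  30–34: 5 × 0.1512 × 0.9327 = 0.70512
  35–39: 5 × 0.0662 × 0.9212 = 0.30492
  40–44: 5 × 0.0104 × 0.9113 = 0.04739
Sum = 5.29593
NRR = 0.48780 × 5.29593 = 2.58335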